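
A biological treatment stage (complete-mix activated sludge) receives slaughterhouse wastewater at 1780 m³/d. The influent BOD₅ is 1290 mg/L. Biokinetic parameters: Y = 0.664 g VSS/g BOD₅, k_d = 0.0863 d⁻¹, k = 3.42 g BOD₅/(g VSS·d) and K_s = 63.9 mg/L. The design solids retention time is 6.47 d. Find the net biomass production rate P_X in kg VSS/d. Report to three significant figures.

P_X ≈ 973 kg VSS/d

From the Monod/SRT balance for a CMAS, S = K_s·(1+k_d θ_c)/[θ_c·(Y k − k_d) − 1] = 63.9 × (1 + 0.0863 × 6.47) / [6.47 × (0.664 × 3.42 − 0.0863) − 1] = 99.58 / 13.13 = 7.582 mg/L.
The observed yield is Y_obs = Y/(1 + k_d·θ_c) = 0.664 / (1 + 0.0863 × 6.47) = 0.664 / 1.558 = 0.4261 g VSS per g BOD₅ removed.
ΔS = 1290 − 7.58 = 1282 mg/L, so the substrate removal rate is 1780 × 1282/1000 = 2283 kg BOD₅/d.
So the net sludge growth is P_X = 0.4261 × 2283 = 972.6 kg VSS/d.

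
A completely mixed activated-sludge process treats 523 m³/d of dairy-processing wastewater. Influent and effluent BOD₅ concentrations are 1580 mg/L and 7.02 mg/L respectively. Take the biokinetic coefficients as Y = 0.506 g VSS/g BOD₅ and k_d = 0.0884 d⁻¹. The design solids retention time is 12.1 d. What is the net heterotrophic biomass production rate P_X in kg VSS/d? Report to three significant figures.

P_X ≈ 201 kg VSS/d

Y_obs = Y / (1 + k_d θ_c) = 0.506 / (1 + 0.0884 × 12.1) = 0.506 / 2.070 = 0.2445.
Substrate removed = Q·(S₀ − S) = 523 m³/d × (1580 − 7.02) g/m³ = 8.23×10^5 g/d = 822.7 kg/d.
P_X = Y_obs · Q(S₀ − S) = 0.2445 × 822.7 = 201.1 kg VSS/d.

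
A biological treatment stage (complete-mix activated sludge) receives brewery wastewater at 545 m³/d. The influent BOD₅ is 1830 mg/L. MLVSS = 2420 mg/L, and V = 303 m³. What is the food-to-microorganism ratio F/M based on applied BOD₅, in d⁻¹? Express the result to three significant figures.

F/M ≈ 1.36 d⁻¹

Food-to-microorganism ratio F/M = Q S₀ / (V X) = 545 × 1830 / (303.0 × 2420) = 1.360 d⁻¹.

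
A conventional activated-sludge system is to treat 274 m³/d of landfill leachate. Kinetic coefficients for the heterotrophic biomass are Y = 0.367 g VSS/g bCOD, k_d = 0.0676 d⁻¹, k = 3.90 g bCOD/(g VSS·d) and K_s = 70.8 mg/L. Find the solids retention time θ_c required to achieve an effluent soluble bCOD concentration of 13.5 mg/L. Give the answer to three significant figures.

From 1/θ_c = Y·k·S/(K_s + S) − k_d: Y·k·S/(K_s+S) = 0.367 × 3.90 × 13.5 / (70.8 + 13.5) = 0.2292 d⁻¹.
Then 1/θ_c = μ − k_d = 0.2292 − 0.0676 = 0.1616 d⁻¹, giving θ_c = 6.188 d.

θ_c ≈ 6.19 d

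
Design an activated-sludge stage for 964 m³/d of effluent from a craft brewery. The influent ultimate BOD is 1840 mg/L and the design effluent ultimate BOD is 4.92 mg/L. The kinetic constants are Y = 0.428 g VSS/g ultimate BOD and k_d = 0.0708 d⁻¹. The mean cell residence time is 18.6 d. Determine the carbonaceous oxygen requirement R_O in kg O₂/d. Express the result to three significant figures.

Correct the yield for decay: Y_obs = Y/(1 + k_d θ_c) = 0.428 / (1 + 0.0708 × 18.6) = 0.428 / 2.317 = 0.1847.
Substrate removed = Q·(S₀ − S) = 964 m³/d × (1840 − 4.92) g/m³ = 1.77×10^6 g/d = 1769 kg/d.
P_X = Y_obs·Q·(S₀ − S) = 0.1847 × 1769 = 326.8 kg VSS/d.
R_O = Q·ΔS − 1.42 P_X = 1769 − 464.0 = 1305 kg O₂/d.

R_O ≈ 1300 kg O₂/d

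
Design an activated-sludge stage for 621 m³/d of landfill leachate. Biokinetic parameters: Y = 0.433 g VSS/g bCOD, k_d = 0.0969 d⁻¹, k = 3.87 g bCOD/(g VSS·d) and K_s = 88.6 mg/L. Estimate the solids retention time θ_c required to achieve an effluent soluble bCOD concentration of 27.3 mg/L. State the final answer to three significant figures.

θ_c ≈ 3.36 d

From 1/θ_c = Y·k·S/(K_s + S) − k_d: Y·k·S/(K_s+S) = 0.433 × 3.87 × 27.3 / (88.6 + 27.3) = 0.3947 d⁻¹.
θ_c = 1/(μ − k_d) = 1/(0.3947 − 0.0969) = 1/0.2978 = 3.358 d.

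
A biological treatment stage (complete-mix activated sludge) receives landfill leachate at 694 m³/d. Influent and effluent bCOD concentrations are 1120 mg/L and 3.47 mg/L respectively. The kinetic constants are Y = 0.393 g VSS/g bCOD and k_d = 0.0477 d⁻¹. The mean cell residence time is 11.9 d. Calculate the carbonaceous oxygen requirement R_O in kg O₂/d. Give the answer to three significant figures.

Correct the yield for decay: Y_obs = Y/(1 + k_d θ_c) = 0.393 / (1 + 0.0477 × 11.9) = 0.393 / 1.568 = 0.2507.
Mass of bCOD removed per day: Q(S₀ − S) = 694 × 1117 g/m³ = 774.9 kg/d.
Biomass synthesised: P_X = Y_obs × 774.9 = 194.3 kg VSS/d.
R_O = Q·(S₀ − S) − 1.42·P_X = 774.9 − 1.42 × 194.3 = 499.0 kg O₂/d.

R_O ≈ 499 kg O₂/d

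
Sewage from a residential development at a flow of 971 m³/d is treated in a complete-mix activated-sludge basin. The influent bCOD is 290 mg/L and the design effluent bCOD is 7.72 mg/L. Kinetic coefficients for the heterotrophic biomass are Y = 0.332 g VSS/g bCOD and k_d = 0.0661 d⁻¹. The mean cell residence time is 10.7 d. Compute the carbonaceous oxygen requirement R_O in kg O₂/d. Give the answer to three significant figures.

Observed yield with endogenous decay: Y_obs = Y / (1 + k_d·θ_c) = 0.332 / (1 + 0.0661 × 10.7) = 0.332 / 1.707 = 0.1945 g VSS/g bCOD.
Q·(S₀ − S) = 971 × (290 − 7.72) × 10⁻³ = 274.1 kg/d removed.
P_X = Y_obs·Q·(S₀ − S) = 0.1945 × 274.1 = 53.30 kg VSS/d.
R_O = Q·ΔS − 1.42 P_X = 274.1 − 75.69 = 198.4 kg O₂/d.

R_O ≈ 198 kg O₂/d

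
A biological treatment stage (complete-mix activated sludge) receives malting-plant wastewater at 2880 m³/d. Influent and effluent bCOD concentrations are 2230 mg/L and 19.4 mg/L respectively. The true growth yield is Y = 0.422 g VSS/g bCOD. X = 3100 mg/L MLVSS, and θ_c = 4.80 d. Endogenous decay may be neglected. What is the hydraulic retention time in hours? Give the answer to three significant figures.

Biomass mass balance (decay neglected): V·X = Y·Q·(S₀ − S)·θ_c, so V = 0.422 × 2880 × (2230 − 19.4) × 4.80 / 3100 = 4160 m³.
HRT = V/Q = 4160 m³ / 2880 m³·d⁻¹ = 1.444 d × 24 = 34.67 h.

τ ≈ 34.7 h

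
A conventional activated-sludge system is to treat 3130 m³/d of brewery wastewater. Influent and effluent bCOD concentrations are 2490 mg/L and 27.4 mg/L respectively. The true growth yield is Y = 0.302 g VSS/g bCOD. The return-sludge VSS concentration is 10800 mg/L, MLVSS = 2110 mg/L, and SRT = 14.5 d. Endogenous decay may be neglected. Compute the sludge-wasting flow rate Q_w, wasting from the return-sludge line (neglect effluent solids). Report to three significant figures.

Q_w ≈ 216 m³/d

With k_d = 0 the design equation reduces to V = Y Q (S₀−S) θ_c / X = 0.302 × 3130 × (2490 − 27.4) × 14.5 / 2110 = 15997 m³.
Wasting from the return line (neglecting effluent solids): Q_w = V·X / (θ_c·X_r) = 15997 × 2110 / (14.5 × 10800) = 215.5 m³/d.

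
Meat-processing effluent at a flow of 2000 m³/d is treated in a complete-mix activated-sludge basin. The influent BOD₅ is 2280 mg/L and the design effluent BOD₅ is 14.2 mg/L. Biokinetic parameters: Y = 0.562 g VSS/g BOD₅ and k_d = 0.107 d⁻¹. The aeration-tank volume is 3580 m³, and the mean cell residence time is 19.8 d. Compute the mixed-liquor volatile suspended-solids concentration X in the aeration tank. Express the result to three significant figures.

X ≈ 4520 mg/L

From V·X·(1 + k_d·θ_c) = Y·Q·(S₀ − S)·θ_c: X = 0.562 × 2000 × (2280 − 14.2) × 19.8 / [3580 × (1 + 0.107 × 19.8)] = 4517 mg/L.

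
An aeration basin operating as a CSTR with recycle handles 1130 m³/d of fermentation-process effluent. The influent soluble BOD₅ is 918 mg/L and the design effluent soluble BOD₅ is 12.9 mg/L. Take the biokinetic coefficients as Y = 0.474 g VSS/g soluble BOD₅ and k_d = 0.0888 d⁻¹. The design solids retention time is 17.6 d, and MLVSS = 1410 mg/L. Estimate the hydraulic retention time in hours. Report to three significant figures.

τ ≈ 50.1 h

Rearranging the biomass balance for a CMAS with decay, V = Y·Q·ΔS·θ_c / [X·(1+k_d θ_c)] = 0.474 × 1130 × (918 − 12.9) × 17.6 / [1410 × (1 + 0.0888 × 17.6)] = 8.53×10^6 / 3614 = 2361 m³.
HRT = V/Q = 2361 m³ / 1130 m³·d⁻¹ = 2.089 d × 24 = 50.15 h.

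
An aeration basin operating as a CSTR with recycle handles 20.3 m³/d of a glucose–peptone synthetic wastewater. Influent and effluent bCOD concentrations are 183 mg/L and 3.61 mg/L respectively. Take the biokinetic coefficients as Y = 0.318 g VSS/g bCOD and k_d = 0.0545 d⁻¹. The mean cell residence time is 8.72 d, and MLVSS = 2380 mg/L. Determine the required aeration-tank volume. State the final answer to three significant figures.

Steady-state biomass mass balance: V·X·(1 + k_d·θ_c) = Y·Q·(S₀ − S)·θ_c, so V = 0.318 × 20.3 × (183 − 3.61) × 8.72 / [2380 × (1 + 0.0545 × 8.72)] = 1.01×10^4 / 3511 = 2.876 m³.

V ≈ 2.88 m³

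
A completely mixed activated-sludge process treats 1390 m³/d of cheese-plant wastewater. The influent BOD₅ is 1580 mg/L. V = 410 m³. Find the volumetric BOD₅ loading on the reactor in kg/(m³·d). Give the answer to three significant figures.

L_v ≈ 5.36 kg BOD₅/(m³·d)

Applied BOD₅ load per unit volume = Q·S₀/V = (1390 × 1580/1000)/410.0 = 5.357 kg BOD₅·m⁻³·d⁻¹.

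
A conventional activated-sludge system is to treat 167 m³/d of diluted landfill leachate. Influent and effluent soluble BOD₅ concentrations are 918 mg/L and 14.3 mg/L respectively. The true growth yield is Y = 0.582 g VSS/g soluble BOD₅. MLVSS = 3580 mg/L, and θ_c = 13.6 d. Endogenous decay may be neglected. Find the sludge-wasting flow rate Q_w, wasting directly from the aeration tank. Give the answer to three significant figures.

V·X = Y·Q·ΔS·θ_c gives V = 0.582 × 167 × (918 − 14.3) × 13.6 / 3580 = 333.7 m³.
With mixed-liquor wasting, θ_c = V/Q_w, so Q_w = V/θ_c = 333.7/13.6 = 24.53 m³/d.

Q_w ≈ 24.5 m³/d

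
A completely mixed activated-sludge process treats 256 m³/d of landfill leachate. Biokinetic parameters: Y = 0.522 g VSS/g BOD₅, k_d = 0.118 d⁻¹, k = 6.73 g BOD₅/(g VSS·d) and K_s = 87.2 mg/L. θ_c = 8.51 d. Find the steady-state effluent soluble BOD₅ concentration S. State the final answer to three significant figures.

S ≈ 6.27 mg/L

From the Monod/SRT balance for a CMAS, S = K_s·(1+k_d θ_c)/[θ_c·(Y k − k_d) − 1] = 87.2 × (1 + 0.118 × 8.51) / [8.51 × (0.522 × 6.73 − 0.118) − 1] = 174.8 / 27.89 = 6.266 mg/L.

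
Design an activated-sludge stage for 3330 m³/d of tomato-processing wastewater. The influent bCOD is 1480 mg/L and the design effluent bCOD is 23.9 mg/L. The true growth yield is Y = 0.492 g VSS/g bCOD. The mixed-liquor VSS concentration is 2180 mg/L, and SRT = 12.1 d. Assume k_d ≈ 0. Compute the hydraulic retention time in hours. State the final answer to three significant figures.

τ ≈ 95.4 h

Biomass mass balance (decay neglected): V·X = Y·Q·(S₀ − S)·θ_c, so V = 0.492 × 3330 × (1480 − 23.9) × 12.1 / 2180 = 13241 m³.
τ = V/Q = 13241/3330 = 3.976 d, or 95.43 h.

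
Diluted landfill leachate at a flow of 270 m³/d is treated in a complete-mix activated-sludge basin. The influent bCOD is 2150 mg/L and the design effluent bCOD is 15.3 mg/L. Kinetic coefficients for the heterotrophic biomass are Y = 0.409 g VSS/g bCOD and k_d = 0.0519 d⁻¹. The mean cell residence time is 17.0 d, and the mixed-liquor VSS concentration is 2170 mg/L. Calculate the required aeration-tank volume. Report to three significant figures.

V ≈ 981 m³

Steady-state biomass mass balance: V·X·(1 + k_d·θ_c) = Y·Q·(S₀ − S)·θ_c, so V = 0.409 × 270 × (2150 − 15.3) × 17.0 / [2170 × (1 + 0.0519 × 17.0)] = 4.01×10^6 / 4085 = 981.1 m³.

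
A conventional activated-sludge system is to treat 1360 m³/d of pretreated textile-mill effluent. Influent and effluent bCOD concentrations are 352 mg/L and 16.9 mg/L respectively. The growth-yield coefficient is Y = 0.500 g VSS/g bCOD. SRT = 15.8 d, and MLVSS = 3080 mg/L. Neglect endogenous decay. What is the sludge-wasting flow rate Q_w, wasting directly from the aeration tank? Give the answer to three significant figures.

Q_w ≈ 74.0 m³/d

V·X = Y·Q·ΔS·θ_c gives V = 0.500 × 1360 × (352 − 16.9) × 15.8 / 3080 = 1169 m³.
With mixed-liquor wasting, θ_c = V/Q_w, so Q_w = V/θ_c = 1169/15.8 = 73.98 m³/d.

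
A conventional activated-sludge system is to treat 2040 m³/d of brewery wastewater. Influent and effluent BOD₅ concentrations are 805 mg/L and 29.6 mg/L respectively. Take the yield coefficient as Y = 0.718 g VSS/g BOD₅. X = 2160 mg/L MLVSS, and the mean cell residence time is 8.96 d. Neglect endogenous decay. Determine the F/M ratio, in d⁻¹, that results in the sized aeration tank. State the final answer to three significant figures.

With k_d = 0 the design equation reduces to V = Y Q (S₀−S) θ_c / X = 0.718 × 2040 × (805 − 29.6) × 8.96 / 2160 = 4711 m³.
Food-to-microorganism ratio F/M = Q S₀ / (V X) = 2040 × 805 / (4711 × 2160) = 0.1614 d⁻¹.

F/M ≈ 0.161 d⁻¹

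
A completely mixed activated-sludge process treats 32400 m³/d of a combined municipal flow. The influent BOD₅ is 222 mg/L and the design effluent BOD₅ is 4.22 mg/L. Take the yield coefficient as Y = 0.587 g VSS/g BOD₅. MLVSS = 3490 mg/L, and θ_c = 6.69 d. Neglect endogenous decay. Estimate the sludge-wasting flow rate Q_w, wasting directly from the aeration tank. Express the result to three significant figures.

Biomass mass balance (decay neglected): V·X = Y·Q·(S₀ − S)·θ_c, so V = 0.587 × 32400 × (222 − 4.22) × 6.69 / 3490 = 7940 m³.
For wasting at MLVSS concentration, Q_w = V/θ_c = 7940/6.69 = 1187 m³/d.

Q_w ≈ 1190 m³/d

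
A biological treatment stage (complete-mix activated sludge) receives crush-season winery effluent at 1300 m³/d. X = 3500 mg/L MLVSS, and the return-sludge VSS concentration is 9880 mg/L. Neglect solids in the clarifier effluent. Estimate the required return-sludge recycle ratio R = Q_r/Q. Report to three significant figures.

R = Q_r/Q = X/(X_r − X) = 3500 / (9880 − 3500) = 0.5486.

R ≈ 0.549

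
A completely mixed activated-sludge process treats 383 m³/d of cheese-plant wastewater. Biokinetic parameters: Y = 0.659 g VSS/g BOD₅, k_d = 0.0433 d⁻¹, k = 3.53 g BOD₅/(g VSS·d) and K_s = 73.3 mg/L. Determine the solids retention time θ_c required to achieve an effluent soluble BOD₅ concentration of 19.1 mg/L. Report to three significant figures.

At the target effluent, Y k S/(K_s+S) = 0.659×3.53×19.1/92.40 = 0.4809 d⁻¹.
Then 1/θ_c = μ − k_d = 0.4809 − 0.0433 = 0.4376 d⁻¹, giving θ_c = 2.285 d.

θ_c ≈ 2.29 d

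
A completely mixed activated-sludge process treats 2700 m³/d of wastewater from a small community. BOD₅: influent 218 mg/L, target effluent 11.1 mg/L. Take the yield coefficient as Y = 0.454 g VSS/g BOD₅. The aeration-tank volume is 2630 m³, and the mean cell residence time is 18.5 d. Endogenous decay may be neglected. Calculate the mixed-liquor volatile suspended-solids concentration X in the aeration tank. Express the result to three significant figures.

Without decay, X = Y Q (S₀−S) θ_c / V = 0.454 × 2700 × (218 − 11.1) × 18.5 / 2630 = 1784 mg/L.

X ≈ 1780 mg/L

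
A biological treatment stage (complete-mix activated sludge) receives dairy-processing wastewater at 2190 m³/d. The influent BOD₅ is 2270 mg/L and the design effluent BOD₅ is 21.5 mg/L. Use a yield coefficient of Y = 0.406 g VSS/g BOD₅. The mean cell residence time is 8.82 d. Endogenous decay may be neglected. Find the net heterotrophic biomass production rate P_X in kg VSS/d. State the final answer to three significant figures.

No decay correction is needed, so Y_obs = Y = 0.406.
Q·(S₀ − S) = 2190 × (2270 − 21.5) × 10⁻³ = 4924 kg/d removed.
Biomass produced: P_X = Y_obs·Q·ΔS = 0.4060 × 4924 ≈ 1999 kg VSS/d.

P_X ≈ 2000 kg VSS/d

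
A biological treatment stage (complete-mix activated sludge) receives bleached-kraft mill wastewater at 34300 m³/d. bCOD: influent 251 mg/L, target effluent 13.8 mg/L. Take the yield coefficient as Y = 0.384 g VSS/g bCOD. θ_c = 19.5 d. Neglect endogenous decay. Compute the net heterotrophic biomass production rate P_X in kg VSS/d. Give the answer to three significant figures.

No decay correction is needed, so Y_obs = Y = 0.384.
Substrate removed = Q·(S₀ − S) = 34300 m³/d × (251 − 13.8) g/m³ = 8.14×10^6 g/d = 8136 kg/d.
So the net sludge growth is P_X = 0.3840 × 8136 = 3124 kg VSS/d.

P_X ≈ 3120 kg VSS/d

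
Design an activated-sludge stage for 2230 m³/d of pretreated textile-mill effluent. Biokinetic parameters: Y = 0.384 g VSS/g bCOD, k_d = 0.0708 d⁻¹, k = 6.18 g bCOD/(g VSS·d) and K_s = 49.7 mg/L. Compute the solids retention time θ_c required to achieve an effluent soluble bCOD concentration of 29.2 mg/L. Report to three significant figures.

θ_c ≈ 1.24 d

From 1/θ_c = Y·k·S/(K_s + S) − k_d: Y·k·S/(K_s+S) = 0.384 × 6.18 × 29.2 / (49.7 + 29.2) = 0.8783 d⁻¹.
Then 1/θ_c = μ − k_d = 0.8783 − 0.0708 = 0.8075 d⁻¹, giving θ_c = 1.238 d.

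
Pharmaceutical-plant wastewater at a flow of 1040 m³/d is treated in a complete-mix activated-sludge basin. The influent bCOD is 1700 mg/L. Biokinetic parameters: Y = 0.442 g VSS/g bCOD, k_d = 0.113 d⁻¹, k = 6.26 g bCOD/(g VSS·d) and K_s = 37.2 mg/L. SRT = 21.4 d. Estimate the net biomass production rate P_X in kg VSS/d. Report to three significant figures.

For a completely mixed reactor with recycle the Lawrence–McCarty relation gives S = K_s·(1 + k_d·θ_c) / [θ_c·(Y·k − k_d) − 1] = 37.2 × (1 + 0.113 × 21.4) / [21.4 × (0.442 × 6.26 − 0.113) − 1] = 127.2 / 55.79 = 2.279 mg/L.
Y_obs = Y / (1 + k_d θ_c) = 0.442 / (1 + 0.113 × 21.4) = 0.442 / 3.418 = 0.1293.
Mass of bCOD removed per day: Q(S₀ − S) = 1040 × 1698 g/m³ = 1766 kg/d.
So the net sludge growth is P_X = 0.1293 × 1766 = 228.3 kg VSS/d.

P_X ≈ 228 kg VSS/d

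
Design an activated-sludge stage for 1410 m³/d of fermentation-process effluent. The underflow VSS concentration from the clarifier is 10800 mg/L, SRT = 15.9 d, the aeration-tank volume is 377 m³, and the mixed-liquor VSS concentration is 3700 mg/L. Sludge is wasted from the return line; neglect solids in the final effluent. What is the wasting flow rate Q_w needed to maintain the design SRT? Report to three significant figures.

Q_w ≈ 8.12 m³/d

Wasting from the return line (neglecting effluent solids): Q_w = V·X / (θ_c·X_r) = 377.0 × 3700 / (15.9 × 10800) = 8.123 m³/d.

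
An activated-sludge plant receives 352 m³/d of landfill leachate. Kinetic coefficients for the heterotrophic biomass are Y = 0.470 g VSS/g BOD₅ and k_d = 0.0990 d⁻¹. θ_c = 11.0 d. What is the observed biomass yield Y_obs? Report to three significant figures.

Correct the yield for decay: Y_obs = Y/(1 + k_d θ_c) = 0.470 / (1 + 0.0990 × 11.0) = 0.470 / 2.089 = 0.2250.

Y_obs ≈ 0.225 g VSS/g BOD₅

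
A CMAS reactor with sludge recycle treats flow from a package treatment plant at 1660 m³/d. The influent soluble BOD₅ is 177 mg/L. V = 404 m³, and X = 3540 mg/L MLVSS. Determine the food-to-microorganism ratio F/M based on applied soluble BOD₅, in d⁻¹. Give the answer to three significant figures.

Food-to-microorganism ratio F/M = Q S₀ / (V X) = 1660 × 177 / (404.0 × 3540) = 0.2054 d⁻¹.

F/M ≈ 0.205 d⁻¹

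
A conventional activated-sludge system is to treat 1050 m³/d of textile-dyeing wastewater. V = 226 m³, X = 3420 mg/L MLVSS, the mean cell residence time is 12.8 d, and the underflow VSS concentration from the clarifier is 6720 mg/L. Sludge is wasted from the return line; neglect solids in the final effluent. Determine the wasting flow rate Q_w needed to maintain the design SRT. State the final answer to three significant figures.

Q_w ≈ 8.99 m³/d

Q_w = (V·X)/(θ_c X_r) = 226.0 × 3420 / (12.8 × 6720) = 8.986 m³/d.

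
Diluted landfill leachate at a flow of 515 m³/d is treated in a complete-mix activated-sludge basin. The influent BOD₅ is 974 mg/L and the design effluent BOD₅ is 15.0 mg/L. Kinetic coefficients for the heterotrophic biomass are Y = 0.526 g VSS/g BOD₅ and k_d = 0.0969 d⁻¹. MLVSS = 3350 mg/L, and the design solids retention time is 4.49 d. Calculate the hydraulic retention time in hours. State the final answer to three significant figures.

τ ≈ 11.3 h

Rearranging the biomass balance for a CMAS with decay, V = Y·Q·ΔS·θ_c / [X·(1+k_d θ_c)] = 0.526 × 515 × (974 − 15.0) × 4.49 / [3350 × (1 + 0.0969 × 4.49)] = 1.17×10^6 / 4808 = 242.6 m³.
HRT = V/Q = 242.6 m³ / 515 m³·d⁻¹ = 0.4711 d × 24 = 11.31 h.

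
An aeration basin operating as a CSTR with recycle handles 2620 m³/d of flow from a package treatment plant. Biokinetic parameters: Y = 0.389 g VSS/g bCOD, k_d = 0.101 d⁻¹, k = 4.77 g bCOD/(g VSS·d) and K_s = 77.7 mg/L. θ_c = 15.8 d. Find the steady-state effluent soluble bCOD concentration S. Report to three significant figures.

S ≈ 7.55 mg/L

From the Monod/SRT balance for a CMAS, S = K_s·(1+k_d θ_c)/[θ_c·(Y k − k_d) − 1] = 77.7 × (1 + 0.101 × 15.8) / [15.8 × (0.389 × 4.77 − 0.101) − 1] = 201.7 / 26.72 = 7.548 mg/L.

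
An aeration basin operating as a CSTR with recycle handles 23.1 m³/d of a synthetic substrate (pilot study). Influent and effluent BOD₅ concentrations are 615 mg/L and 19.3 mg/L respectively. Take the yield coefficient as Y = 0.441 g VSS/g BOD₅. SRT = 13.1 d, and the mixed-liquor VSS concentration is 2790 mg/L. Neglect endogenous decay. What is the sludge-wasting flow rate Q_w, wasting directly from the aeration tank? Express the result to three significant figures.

V·X = Y·Q·ΔS·θ_c gives V = 0.441 × 23.1 × (615 − 19.3) × 13.1 / 2790 = 28.49 m³.
With mixed-liquor wasting, θ_c = V/Q_w, so Q_w = V/θ_c = 28.49/13.1 = 2.175 m³/d.

Q_w ≈ 2.18 m³/d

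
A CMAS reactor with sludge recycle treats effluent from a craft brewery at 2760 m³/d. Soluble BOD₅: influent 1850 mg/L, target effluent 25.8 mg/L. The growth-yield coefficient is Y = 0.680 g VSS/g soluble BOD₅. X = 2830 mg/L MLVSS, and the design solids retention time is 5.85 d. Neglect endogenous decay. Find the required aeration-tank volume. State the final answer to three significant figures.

With k_d = 0 the design equation reduces to V = Y Q (S₀−S) θ_c / X = 0.680 × 2760 × (1850 − 25.8) × 5.85 / 2830 = 7077 m³.

V ≈ 7080 m³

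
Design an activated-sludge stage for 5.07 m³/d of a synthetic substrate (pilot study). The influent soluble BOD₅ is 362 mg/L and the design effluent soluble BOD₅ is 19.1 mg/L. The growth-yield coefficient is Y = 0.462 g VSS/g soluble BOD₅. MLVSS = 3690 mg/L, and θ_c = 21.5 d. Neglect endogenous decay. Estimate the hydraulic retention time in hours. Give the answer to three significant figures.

Biomass mass balance (decay neglected): V·X = Y·Q·(S₀ − S)·θ_c, so V = 0.462 × 5.07 × (362 − 19.1) × 21.5 / 3690 = 4.680 m³.
τ = V/Q = 4.680/5.07 = 0.9230 d, or 22.15 h.

τ ≈ 22.2 h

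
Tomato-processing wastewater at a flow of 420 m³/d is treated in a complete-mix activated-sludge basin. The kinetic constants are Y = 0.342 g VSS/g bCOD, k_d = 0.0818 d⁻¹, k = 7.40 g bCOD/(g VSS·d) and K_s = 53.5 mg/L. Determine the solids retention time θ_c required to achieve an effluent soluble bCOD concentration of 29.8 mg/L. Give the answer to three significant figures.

θ_c ≈ 1.21 d

At the target effluent, Y k S/(K_s+S) = 0.342×7.40×29.8/83.30 = 0.9054 d⁻¹.
Then 1/θ_c = μ − k_d = 0.9054 − 0.0818 = 0.8236 d⁻¹, giving θ_c = 1.214 d.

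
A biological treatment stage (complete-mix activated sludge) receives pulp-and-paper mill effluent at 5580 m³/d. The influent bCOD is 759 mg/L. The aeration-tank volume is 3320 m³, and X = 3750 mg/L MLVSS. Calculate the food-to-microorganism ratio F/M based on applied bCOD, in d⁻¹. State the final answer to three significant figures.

F/M ≈ 0.340 d⁻¹

F/M = Q·S₀ / (V·X) = 5580 × 759 / (3320 × 3750) = 0.3402 g bCOD·(g VSS·d)⁻¹.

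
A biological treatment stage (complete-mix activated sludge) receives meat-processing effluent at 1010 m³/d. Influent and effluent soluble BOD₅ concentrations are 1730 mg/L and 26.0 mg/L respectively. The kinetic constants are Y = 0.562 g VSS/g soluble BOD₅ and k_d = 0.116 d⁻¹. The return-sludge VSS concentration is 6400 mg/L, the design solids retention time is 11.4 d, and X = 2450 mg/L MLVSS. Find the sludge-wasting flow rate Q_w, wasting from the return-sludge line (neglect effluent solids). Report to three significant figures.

Steady-state biomass mass balance: V·X·(1 + k_d·θ_c) = Y·Q·(S₀ − S)·θ_c, so V = 0.562 × 1010 × (1730 − 26.0) × 11.4 / [2450 × (1 + 0.116 × 11.4)] = 1.1×10^7 / 5690 = 1938 m³.
Q_w = (V·X)/(θ_c X_r) = 1938 × 2450 / (11.4 × 6400) = 65.07 m³/d.

Q_w ≈ 65.1 m³/d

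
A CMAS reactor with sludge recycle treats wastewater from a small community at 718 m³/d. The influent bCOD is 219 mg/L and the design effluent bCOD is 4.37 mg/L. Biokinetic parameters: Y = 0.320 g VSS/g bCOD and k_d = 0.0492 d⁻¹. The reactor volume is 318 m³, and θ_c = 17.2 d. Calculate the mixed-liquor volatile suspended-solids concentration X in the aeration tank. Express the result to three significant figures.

X ≈ 1440 mg/L

Solving the biomass balance for X: X = Y Q (S₀−S) θ_c / [V (1+k_d θ_c)] = 0.320 × 718 × (219 − 4.37) × 17.2 / [318 × (1 + 0.0492 × 17.2)] = 1445 mg/L.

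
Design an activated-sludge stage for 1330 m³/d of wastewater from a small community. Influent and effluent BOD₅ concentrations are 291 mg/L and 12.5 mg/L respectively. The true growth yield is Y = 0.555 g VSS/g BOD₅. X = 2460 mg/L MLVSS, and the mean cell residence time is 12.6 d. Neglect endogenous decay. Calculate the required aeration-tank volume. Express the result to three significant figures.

V ≈ 1050 m³

With k_d = 0 the design equation reduces to V = Y Q (S₀−S) θ_c / X = 0.555 × 1330 × (291 − 12.5) × 12.6 / 2460 = 1053 m³.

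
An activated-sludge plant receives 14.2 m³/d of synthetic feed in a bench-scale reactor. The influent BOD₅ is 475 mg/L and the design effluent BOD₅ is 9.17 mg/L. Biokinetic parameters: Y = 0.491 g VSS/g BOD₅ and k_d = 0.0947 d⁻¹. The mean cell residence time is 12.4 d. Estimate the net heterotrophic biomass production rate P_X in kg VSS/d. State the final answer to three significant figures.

P_X ≈ 1.49 kg VSS/d

Y_obs = Y / (1 + k_d θ_c) = 0.491 / (1 + 0.0947 × 12.4) = 0.491 / 2.174 = 0.2258.
ΔS = 475 − 9.17 = 465.8 mg/L, so the substrate removal rate is 14.2 × 465.8/1000 = 6.615 kg BOD₅/d.
Biomass produced: P_X = Y_obs·Q·ΔS = 0.2258 × 6.615 ≈ 1.494 kg VSS/d.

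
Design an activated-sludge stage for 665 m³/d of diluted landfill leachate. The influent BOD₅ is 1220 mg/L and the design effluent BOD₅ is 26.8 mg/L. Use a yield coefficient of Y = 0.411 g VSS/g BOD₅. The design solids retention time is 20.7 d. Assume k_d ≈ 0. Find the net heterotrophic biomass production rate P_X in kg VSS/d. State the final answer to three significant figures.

P_X ≈ 326 kg VSS/d

No decay correction is needed, so Y_obs = Y = 0.411.
Q·(S₀ − S) = 665 × (1220 − 26.8) × 10⁻³ = 793.5 kg/d removed.
P_X = Y_obs · Q(S₀ − S) = 0.4110 × 793.5 = 326.1 kg VSS/d.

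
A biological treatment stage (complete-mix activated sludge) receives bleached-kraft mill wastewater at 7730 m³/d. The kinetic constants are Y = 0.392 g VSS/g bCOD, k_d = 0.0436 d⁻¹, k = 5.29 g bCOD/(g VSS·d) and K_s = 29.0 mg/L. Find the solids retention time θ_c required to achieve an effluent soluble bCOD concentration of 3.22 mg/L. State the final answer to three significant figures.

Specific growth rate at S = 3.22 mg/L: μ = YkS/(K_s+S) = 0.392·5.29·3.22/(29.0+3.22) = 0.2072 d⁻¹.
1/θ_c = 0.2072 − 0.0436 = 0.1636 d⁻¹, so θ_c = 6.111 d.

θ_c ≈ 6.11 d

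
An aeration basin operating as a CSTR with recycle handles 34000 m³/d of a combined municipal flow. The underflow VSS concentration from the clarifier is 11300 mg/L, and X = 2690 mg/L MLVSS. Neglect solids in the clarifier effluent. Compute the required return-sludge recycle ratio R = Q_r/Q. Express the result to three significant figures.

Mass balance around the secondary clarifier (neglecting effluent solids): R = X / (X_r − X) = 2690 / (11300 − 2690) = 0.3124.

R ≈ 0.312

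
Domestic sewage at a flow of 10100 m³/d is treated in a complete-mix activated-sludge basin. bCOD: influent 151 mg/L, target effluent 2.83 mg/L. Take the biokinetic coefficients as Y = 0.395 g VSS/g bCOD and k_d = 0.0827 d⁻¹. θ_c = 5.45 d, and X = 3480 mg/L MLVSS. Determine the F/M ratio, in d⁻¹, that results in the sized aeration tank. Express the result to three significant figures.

F/M ≈ 0.687 d⁻¹

From the SRT design equation V = Y Q (S₀−S) θ_c / [X (1 + k_d θ_c)] = 0.395 × 10100 × (151 − 2.83) × 5.45 / [3480 × (1 + 0.0827 × 5.45)] = 3.22×10^6 / 5048 = 638.1 m³.
F/M = Q·S₀ / (V·X) = 10100 × 151 / (638.1 × 3480) = 0.6868 g bCOD·(g VSS·d)⁻¹.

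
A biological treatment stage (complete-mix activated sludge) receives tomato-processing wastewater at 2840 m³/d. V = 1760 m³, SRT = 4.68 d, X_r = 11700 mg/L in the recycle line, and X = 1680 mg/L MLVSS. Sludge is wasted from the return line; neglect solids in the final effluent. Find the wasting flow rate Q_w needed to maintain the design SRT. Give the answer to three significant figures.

Q_w ≈ 54.0 m³/d

Q_w = (V·X)/(θ_c X_r) = 1760 × 1680 / (4.68 × 11700) = 54.00 m³/d.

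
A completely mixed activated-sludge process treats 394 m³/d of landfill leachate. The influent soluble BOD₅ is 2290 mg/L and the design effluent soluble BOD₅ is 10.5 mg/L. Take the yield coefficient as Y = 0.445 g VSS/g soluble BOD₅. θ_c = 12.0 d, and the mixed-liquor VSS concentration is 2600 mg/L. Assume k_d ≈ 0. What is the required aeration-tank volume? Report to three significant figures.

V ≈ 1840 m³

Biomass mass balance (decay neglected): V·X = Y·Q·(S₀ − S)·θ_c, so V = 0.445 × 394 × (2290 − 10.5) × 12.0 / 2600 = 1845 m³.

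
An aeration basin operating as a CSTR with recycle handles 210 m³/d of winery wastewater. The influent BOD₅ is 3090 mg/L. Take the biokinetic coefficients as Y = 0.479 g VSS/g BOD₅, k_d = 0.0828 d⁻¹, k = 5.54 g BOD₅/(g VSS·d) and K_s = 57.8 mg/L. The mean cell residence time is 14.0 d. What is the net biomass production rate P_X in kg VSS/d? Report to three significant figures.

For a completely mixed reactor with recycle the Lawrence–McCarty relation gives S = K_s·(1 + k_d·θ_c) / [θ_c·(Y·k − k_d) − 1] = 57.8 × (1 + 0.0828 × 14.0) / [14.0 × (0.479 × 5.54 − 0.0828) − 1] = 124.8 / 34.99 = 3.567 mg/L.
Correct the yield for decay: Y_obs = Y/(1 + k_d θ_c) = 0.479 / (1 + 0.0828 × 14.0) = 0.479 / 2.159 = 0.2218.
Mass of BOD₅ removed per day: Q(S₀ − S) = 210 × 3086 g/m³ = 648.2 kg/d.
So the net sludge growth is P_X = 0.2218 × 648.2 = 143.8 kg VSS/d.

P_X ≈ 144 kg VSS/d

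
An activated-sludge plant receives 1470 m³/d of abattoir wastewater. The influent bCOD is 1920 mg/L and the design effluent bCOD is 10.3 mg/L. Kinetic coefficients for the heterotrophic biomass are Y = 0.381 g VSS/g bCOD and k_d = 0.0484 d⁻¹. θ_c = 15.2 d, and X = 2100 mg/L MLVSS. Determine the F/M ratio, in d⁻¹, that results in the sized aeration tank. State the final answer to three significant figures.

Steady-state biomass mass balance: V·X·(1 + k_d·θ_c) = Y·Q·(S₀ − S)·θ_c, so V = 0.381 × 1470 × (1920 − 10.3) × 15.2 / [2100 × (1 + 0.0484 × 15.2)] = 1.63×10^7 / 3645 = 4460 m³.
F/M = applied load / biomass = Q·S₀/(V·X) = 1470 × 1920 / (4460 × 2100) = 0.3013 d⁻¹.

F/M ≈ 0.301 d⁻¹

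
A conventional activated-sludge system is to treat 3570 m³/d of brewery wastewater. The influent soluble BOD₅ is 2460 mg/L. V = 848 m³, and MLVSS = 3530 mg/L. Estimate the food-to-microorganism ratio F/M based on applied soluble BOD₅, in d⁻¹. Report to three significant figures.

F/M = applied load / biomass = Q·S₀/(V·X) = 3570 × 2460 / (848.0 × 3530) = 2.934 d⁻¹.

F/M ≈ 2.93 d⁻¹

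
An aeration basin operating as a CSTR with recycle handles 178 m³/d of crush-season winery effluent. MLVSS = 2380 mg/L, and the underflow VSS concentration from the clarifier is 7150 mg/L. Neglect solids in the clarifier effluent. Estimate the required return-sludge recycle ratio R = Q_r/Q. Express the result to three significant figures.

R = Q_r/Q = X/(X_r − X) = 2380 / (7150 − 2380) = 0.4990.

R ≈ 0.499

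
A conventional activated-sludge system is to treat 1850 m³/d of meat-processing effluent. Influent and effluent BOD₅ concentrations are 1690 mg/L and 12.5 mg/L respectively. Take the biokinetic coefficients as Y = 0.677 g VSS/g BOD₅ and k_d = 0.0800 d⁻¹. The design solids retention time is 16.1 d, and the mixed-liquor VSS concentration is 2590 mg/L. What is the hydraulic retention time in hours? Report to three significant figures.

Steady-state biomass mass balance: V·X·(1 + k_d·θ_c) = Y·Q·(S₀ − S)·θ_c, so V = 0.677 × 1850 × (1690 − 12.5) × 16.1 / [2590 × (1 + 0.0800 × 16.1)] = 3.38×10^7 / 5926 = 5708 m³.
Hydraulic retention time τ = V/Q = 5708 / 1850 = 3.085 d = 74.05 h.

τ ≈ 74.1 h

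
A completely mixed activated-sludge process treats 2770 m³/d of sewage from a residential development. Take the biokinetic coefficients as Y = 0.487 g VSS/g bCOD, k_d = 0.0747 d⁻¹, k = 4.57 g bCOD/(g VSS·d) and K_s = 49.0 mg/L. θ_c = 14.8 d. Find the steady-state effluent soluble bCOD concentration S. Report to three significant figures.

S ≈ 3.35 mg/L

For a completely mixed reactor with recycle the Lawrence–McCarty relation gives S = K_s·(1 + k_d·θ_c) / [θ_c·(Y·k − k_d) − 1] = 49.0 × (1 + 0.0747 × 14.8) / [14.8 × (0.487 × 4.57 − 0.0747) − 1] = 103.2 / 30.83 = 3.346 mg/L.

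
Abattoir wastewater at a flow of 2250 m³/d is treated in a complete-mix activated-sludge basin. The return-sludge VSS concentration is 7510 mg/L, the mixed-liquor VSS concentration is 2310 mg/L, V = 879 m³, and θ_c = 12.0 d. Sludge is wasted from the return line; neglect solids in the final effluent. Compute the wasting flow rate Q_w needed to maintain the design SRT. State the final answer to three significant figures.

Q_w = (V·X)/(θ_c X_r) = 879.0 × 2310 / (12.0 × 7510) = 22.53 m³/d.

Q_w ≈ 22.5 m³/d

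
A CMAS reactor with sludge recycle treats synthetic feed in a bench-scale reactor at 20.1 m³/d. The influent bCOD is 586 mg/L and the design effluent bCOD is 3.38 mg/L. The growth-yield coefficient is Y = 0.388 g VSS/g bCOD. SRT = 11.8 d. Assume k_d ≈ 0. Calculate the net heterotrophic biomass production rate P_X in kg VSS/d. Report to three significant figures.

P_X ≈ 4.54 kg VSS/d

No decay correction is needed, so Y_obs = Y = 0.388.
Q·(S₀ − S) = 20.1 × (586 − 3.38) × 10⁻³ = 11.71 kg/d removed.
Net biomass production P_X = Y_obs × Q·(S₀ − S) = 0.3880 × 11.71 = 4.544 kg VSS/d.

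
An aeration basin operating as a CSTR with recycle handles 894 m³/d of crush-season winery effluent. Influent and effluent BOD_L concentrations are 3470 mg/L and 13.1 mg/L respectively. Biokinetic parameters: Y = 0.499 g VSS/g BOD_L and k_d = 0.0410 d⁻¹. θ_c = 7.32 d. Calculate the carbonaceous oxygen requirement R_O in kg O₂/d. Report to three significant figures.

Y_obs = Y / (1 + k_d θ_c) = 0.499 / (1 + 0.0410 × 7.32) = 0.499 / 1.300 = 0.3838.
Mass of BOD_L removed per day: Q(S₀ − S) = 894 × 3457 g/m³ = 3090 kg/d.
P_X = Y_obs·Q·(S₀ − S) = 0.3838 × 3090 = 1186 kg VSS/d.
Carbonaceous O₂ demand = substrate oxidised − cell-mass equivalent = 3090 − 1.42 × 1186 = 1406 kg O₂/d.

R_O ≈ 1410 kg O₂/d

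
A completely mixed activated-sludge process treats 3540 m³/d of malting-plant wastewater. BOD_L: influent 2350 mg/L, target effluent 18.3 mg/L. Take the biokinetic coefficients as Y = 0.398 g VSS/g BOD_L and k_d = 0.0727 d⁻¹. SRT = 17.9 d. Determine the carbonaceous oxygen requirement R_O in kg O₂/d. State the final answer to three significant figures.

The observed yield is Y_obs = Y/(1 + k_d·θ_c) = 0.398 / (1 + 0.0727 × 17.9) = 0.398 / 2.301 = 0.1729 g VSS per g BOD_L removed.
ΔS = 2350 − 18.3 = 2332 mg/L, so the substrate removal rate is 3540 × 2332/1000 = 8254 kg BOD_L/d.
Biomass synthesised: P_X = Y_obs × 8254 = 1428 kg VSS/d.
Carbonaceous O₂ demand = substrate oxidised − cell-mass equivalent = 8254 − 1.42 × 1428 = 6227 kg O₂/d.

R_O ≈ 6230 kg O₂/d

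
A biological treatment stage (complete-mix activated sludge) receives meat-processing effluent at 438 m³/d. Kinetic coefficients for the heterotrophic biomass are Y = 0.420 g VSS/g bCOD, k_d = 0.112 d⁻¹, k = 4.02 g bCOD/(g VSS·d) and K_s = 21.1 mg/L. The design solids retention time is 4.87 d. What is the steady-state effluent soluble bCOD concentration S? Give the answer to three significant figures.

S ≈ 4.88 mg/L

Effluent substrate depends only on kinetics and SRT: S = K_s(1 + k_d θ_c) / [θ_c(Yk − k_d) − 1] = 21.1 × (1 + 0.112 × 4.87) / [4.87 × (0.420 × 4.02 − 0.112) − 1] = 32.61 / 6.677 = 4.884 mg/L.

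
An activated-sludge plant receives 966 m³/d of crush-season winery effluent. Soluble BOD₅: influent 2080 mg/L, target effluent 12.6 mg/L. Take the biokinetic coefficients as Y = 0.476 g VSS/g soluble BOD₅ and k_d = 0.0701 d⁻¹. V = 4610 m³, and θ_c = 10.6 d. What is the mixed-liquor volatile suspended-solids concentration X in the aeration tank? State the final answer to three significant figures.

X ≈ 1250 mg/L

X = Y·Q·ΔS·θ_c / [V·(1 + k_d θ_c)] = 0.476 × 966 × (2080 − 12.6) × 10.6 / [4610 × (1 + 0.0701 × 10.6)] = 1254 mg/L.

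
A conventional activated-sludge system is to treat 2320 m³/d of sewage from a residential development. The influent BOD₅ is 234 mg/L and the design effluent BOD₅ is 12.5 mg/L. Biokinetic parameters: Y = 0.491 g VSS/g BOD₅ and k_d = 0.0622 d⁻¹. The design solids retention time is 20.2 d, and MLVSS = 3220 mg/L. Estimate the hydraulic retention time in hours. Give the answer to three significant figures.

Steady-state biomass mass balance: V·X·(1 + k_d·θ_c) = Y·Q·(S₀ − S)·θ_c, so V = 0.491 × 2320 × (234 − 12.5) × 20.2 / [3220 × (1 + 0.0622 × 20.2)] = 5.1×10^6 / 7266 = 701.5 m³.
HRT = V/Q = 701.5 m³ / 2320 m³·d⁻¹ = 0.3024 d × 24 = 7.257 h.

τ ≈ 7.26 h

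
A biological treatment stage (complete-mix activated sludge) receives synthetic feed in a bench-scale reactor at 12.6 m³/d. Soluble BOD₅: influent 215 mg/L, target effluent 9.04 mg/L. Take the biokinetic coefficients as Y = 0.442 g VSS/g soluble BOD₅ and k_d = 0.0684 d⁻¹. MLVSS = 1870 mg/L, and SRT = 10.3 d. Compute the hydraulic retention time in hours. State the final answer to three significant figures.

From the SRT design equation V = Y Q (S₀−S) θ_c / [X (1 + k_d θ_c)] = 0.442 × 12.6 × (215 − 9.04) × 10.3 / [1870 × (1 + 0.0684 × 10.3)] = 1.18×10^4 / 3187 = 3.707 m³.
HRT = V/Q = 3.707 m³ / 12.6 m³·d⁻¹ = 0.2942 d × 24 = 7.060 h.

τ ≈ 7.06 h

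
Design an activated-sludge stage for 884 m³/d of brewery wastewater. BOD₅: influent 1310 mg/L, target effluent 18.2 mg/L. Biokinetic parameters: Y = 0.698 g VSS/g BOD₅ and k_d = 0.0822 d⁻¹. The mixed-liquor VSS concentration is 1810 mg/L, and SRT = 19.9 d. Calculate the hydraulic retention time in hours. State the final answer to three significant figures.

τ ≈ 90.3 h

Rearranging the biomass balance for a CMAS with decay, V = Y·Q·ΔS·θ_c / [X·(1+k_d θ_c)] = 0.698 × 884 × (1310 − 18.2) × 19.9 / [1810 × (1 + 0.0822 × 19.9)] = 1.59×10^7 / 4771 = 3325 m³.
HRT = V/Q = 3325 m³ / 884 m³·d⁻¹ = 3.761 d × 24 = 90.27 h.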